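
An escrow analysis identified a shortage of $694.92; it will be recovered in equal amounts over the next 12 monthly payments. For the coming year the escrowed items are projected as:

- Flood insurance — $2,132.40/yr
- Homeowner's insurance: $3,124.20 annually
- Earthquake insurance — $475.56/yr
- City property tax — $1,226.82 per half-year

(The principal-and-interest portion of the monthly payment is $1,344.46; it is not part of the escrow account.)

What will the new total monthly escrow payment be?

Flood insurance = $2,132.40
Homeowner's insurance = $3,124.20
Earthquake insurance = $475.56
City property tax = $1,226.82 × 2 = $2,453.64
Annual escrow total = $2,132.40 + $3,124.20 + $475.56 + $2,453.64 = $8,185.80
Monthly = $8,185.80 / 12 = $682.15
Monthly shortage recovery: $694.92 / 12 = $57.91
Adjusted monthly = $682.15 + $57.91 = $740.06

$740.06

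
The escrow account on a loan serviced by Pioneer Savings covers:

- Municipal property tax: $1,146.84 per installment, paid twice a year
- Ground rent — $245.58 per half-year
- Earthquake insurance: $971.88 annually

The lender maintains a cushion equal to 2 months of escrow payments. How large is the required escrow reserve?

Municipal property tax: $1,146.84 × 2 = $2,293.68/yr
Ground rent: $245.58 × 2 = $491.16/yr
Earthquake insurance: $971.88/yr
Yearly total = $3,756.72
Monthly = $3,756.72 ÷ 12 = $313.06
Reserve = 2 × $313.06 = $626.12

$626.12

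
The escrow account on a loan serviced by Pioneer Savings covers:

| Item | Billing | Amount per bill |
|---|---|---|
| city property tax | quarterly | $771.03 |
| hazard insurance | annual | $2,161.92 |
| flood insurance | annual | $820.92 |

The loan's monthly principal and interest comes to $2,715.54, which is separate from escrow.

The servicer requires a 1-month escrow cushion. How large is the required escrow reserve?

$505.58

City property tax = $771.03 × 4 = $3,084.12
Hazard insurance = $2,161.92
Flood insurance = $820.92
Total annual escrow = $3,084.12 + $2,161.92 + $820.92 = $6,066.96
Base monthly escrow = $6,066.96 / 12 = $505.58
Required cushion = 1 × $505.58 = $505.58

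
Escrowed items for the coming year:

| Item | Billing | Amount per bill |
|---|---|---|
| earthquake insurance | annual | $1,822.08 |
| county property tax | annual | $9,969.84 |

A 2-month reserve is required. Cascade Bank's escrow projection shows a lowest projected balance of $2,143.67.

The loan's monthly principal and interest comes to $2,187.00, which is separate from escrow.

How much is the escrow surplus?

$178.35

Earthquake insurance = $1,822.08 per year
County property tax = $9,969.84 per year
Total annual escrow = $1,822.08 + $9,969.84 = $11,791.92
Monthly = $11,791.92 / 12 = $982.66
Required cushion = 2 × $982.66 = $1,965.32
Surplus = $2,143.67 − $1,965.32 = $178.35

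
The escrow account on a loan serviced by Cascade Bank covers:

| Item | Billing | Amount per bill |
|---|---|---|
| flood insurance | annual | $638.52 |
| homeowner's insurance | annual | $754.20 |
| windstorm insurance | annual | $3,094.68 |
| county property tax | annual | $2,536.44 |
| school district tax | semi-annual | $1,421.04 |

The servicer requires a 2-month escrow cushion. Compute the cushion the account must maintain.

$1,644.32

Flood insurance = $638.52 annually
Homeowner's insurance = $754.20 annually
Windstorm insurance = $3,094.68 annually
County property tax = $2,536.44 annually
School district tax = $1,421.04 × 2 = $2,842.08 annually
Combined annual = $9,865.92
Monthly = $9,865.92 / 12 = $822.16
Reserve = 2 × $822.16 = $1,644.32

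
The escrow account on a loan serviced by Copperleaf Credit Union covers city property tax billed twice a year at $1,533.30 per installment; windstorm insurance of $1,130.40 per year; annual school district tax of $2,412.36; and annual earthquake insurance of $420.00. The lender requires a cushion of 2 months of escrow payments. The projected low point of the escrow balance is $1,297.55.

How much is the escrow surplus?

$125.99

City property tax: $1,533.30 × 2 = $3,066.60 annually
Windstorm insurance: $1,130.40 annually
School district tax: $2,412.36 annually
Earthquake insurance: $420.00 annually
Total per year = $3,066.60 + $1,130.40 + $2,412.36 + $420.00 = $7,029.36
Monthly = $7,029.36 / 12 = $585.78
Required cushion = 2 × $585.78 = $1,171.56
Surplus = $1,297.55 − $1,171.56 = $125.99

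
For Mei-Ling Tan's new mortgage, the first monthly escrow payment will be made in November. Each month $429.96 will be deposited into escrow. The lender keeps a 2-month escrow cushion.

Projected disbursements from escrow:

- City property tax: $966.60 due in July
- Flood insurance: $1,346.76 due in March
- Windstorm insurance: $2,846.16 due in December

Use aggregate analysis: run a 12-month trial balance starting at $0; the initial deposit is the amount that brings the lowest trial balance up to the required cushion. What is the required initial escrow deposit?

$2,903.04

Cushion = 2 × $429.96 = $859.92
Trial balance (start $0, +$429.96 each month, − disbursements):
  Nov: +$429.96 → $429.96
  Dec: +$429.96 − $2,846.16 → -$1,986.24
  Jan: +$429.96 → -$1,556.28
  Feb: +$429.96 → -$1,126.32
  Mar: +$429.96 − $1,346.76 → -$2,043.12
  Apr: +$429.96 → -$1,613.16
  May: +$429.96 → -$1,183.20
  Jun: +$429.96 → -$753.24
  Jul: +$429.96 − $966.60 → -$1,289.88
  Aug: +$429.96 → -$859.92
  Sep: +$429.96 → -$429.96
  Oct: +$429.96 → $0.00
Lowest trial balance = -$2,043.12 (Mar)
Initial deposit = cushion − low point = $859.92 − (-$2,043.12) = $2,903.04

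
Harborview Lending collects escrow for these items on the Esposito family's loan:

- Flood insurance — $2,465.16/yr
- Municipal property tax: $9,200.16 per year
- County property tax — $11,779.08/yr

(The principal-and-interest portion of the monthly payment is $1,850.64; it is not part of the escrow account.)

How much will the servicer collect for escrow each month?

$1,953.70

Flood insurance = $2,465.16
Municipal property tax = $9,200.16
County property tax = $11,779.08
Yearly total = $23,444.40
Monthly = $23,444.40 / 12 = $1,953.70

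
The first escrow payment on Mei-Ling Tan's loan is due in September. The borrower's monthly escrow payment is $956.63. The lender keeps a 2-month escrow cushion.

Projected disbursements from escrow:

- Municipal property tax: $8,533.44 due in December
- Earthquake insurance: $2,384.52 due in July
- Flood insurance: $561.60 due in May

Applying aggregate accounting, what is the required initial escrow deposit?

Cushion = 2 × $956.63 = $1,913.26
Trial balance (start $0, +$956.63 each month, − disbursements):
  Sep: +$956.63 → $956.63
  Oct: +$956.63 → $1,913.26
  Nov: +$956.63 → $2,869.89
  Dec: +$956.63 − $8,533.44 → -$4,706.92
  Jan: +$956.63 → -$3,750.29
  Feb: +$956.63 → -$2,793.66
  Mar: +$956.63 → -$1,837.03
  Apr: +$956.63 → -$880.40
  May: +$956.63 − $561.60 → -$485.37
  Jun: +$956.63 → $471.26
  Jul: +$956.63 − $2,384.52 → -$956.63
  Aug: +$956.63 → $0.00
Lowest trial balance = -$4,706.92 (Dec)
Initial deposit = cushion − low point = $1,913.26 − (-$4,706.92) = $6,620.18

$6,620.18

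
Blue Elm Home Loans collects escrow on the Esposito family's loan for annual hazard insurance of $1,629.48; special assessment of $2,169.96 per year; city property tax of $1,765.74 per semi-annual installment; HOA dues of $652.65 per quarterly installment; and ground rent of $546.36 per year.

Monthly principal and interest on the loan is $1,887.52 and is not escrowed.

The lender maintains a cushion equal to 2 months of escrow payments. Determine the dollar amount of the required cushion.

$1,747.98

Hazard insurance: $1,629.48/yr
Special assessment: $2,169.96/yr
City property tax: $1,765.74 × 2 = $3,531.48/yr
HOA dues: $652.65 × 4 = $2,610.60/yr
Ground rent: $546.36/yr
Total annual escrow = $1,629.48 + $2,169.96 + $3,531.48 + $2,610.60 + $546.36 = $10,487.88
Monthly escrow = $10,487.88 / 12 = $873.99
Required cushion = 2 × $873.99 = $1,747.98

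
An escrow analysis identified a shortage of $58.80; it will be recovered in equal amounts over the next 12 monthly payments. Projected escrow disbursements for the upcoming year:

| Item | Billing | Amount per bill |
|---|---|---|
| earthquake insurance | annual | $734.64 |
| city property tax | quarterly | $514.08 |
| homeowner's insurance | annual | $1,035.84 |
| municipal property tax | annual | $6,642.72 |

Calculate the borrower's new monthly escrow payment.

$877.36

Earthquake insurance: $734.64/yr
City property tax: $514.08 × 4 = $2,056.32/yr
Homeowner's insurance: $1,035.84/yr
Municipal property tax: $6,642.72/yr
Yearly total = $10,469.52
Per month = $10,469.52 / 12 = $872.46
Shortage per month = $58.80 ÷ 12 = $4.90
New monthly escrow = $872.46 + $4.90 = $877.36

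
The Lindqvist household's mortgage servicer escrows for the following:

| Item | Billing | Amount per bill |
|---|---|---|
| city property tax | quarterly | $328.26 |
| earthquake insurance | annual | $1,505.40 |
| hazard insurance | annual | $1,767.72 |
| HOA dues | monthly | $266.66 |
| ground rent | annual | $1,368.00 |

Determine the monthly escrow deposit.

$762.84

City property tax = $328.26 × 4 = $1,313.04/yr
Earthquake insurance = $1,505.40/yr
Hazard insurance = $1,767.72/yr
HOA dues = $266.66 × 12 = $3,199.92/yr
Ground rent = $1,368.00/yr
Total per year = $9,154.08
Monthly = $9,154.08 ÷ 12 = $762.84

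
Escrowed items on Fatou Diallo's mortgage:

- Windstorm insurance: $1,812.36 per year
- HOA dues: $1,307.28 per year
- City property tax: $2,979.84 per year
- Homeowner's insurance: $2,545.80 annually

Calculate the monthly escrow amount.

Windstorm insurance = $1,812.36
HOA dues = $1,307.28
City property tax = $2,979.84
Homeowner's insurance = $2,545.80
Total annual escrow = $1,812.36 + $1,307.28 + $2,979.84 + $2,545.80 = $8,645.28
Per month = $8,645.28 / 12 = $720.44

$720.44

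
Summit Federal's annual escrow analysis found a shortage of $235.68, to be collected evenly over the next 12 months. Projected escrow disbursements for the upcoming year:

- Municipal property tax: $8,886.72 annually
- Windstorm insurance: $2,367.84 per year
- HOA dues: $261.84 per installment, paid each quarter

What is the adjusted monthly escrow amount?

Municipal property tax: $8,886.72 per year
Windstorm insurance: $2,367.84 per year
HOA dues: $261.84 × 4 = $1,047.36 per year
Total annual escrow = $12,301.92
Monthly escrow = $12,301.92 ÷ 12 = $1,025.16
Shortage per month = $235.68 ÷ 12 = $19.64
New monthly escrow = $1,025.16 + $19.64 = $1,044.80

$1,044.80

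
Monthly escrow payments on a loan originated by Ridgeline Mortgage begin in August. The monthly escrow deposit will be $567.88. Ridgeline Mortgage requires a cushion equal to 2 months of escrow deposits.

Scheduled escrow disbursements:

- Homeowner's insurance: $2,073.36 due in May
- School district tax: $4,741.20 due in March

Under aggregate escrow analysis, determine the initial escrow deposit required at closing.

Cushion = 2 × $567.88 = $1,135.76
Trial balance (start $0, +$567.88 each month, − disbursements):
  Aug: +$567.88 → $567.88
  Sep: +$567.88 → $1,135.76
  Oct: +$567.88 → $1,703.64
  Nov: +$567.88 → $2,271.52
  Dec: +$567.88 → $2,839.40
  Jan: +$567.88 → $3,407.28
  Feb: +$567.88 → $3,975.16
  Mar: +$567.88 − $4,741.20 → -$198.16
  Apr: +$567.88 → $369.72
  May: +$567.88 − $2,073.36 → -$1,135.76
  Jun: +$567.88 → -$567.88
  Jul: +$567.88 → $0.00
Lowest trial balance = -$1,135.76 (May)
Initial deposit = cushion − low point = $1,135.76 − (-$1,135.76) = $2,271.52

$2,271.52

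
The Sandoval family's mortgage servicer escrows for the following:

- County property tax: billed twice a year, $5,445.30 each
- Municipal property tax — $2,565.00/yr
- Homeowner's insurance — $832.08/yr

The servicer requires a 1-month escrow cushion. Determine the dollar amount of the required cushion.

County property tax: $5,445.30 × 2 = $10,890.60
Municipal property tax: $2,565.00
Homeowner's insurance: $832.08
Total annual escrow = $10,890.60 + $2,565.00 + $832.08 = $14,287.68
Base monthly escrow = $14,287.68 / 12 = $1,190.64
Required cushion = 1 × $1,190.64 = $1,190.64

$1,190.64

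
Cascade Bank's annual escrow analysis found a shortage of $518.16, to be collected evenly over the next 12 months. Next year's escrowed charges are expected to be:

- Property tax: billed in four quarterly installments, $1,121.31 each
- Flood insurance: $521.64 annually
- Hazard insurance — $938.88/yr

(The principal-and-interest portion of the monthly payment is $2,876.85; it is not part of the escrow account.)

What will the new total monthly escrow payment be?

$538.66

Property tax: $1,121.31 × 4 = $4,485.24 per year
Flood insurance: $521.64 per year
Hazard insurance: $938.88 per year
Yearly total = $4,485.24 + $521.64 + $938.88 = $5,945.76
Per month = $5,945.76 / 12 = $495.48
Shortage per month = $518.16 ÷ 12 = $43.18
New monthly escrow = $495.48 + $43.18 = $538.66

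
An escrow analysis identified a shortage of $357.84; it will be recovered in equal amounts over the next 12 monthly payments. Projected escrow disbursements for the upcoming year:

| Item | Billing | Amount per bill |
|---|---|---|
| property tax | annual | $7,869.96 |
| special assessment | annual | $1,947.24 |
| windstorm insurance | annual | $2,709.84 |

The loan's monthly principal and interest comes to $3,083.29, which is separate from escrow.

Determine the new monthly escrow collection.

$1,073.74

Property tax — $7,869.96
Special assessment — $1,947.24
Windstorm insurance — $2,709.84
Yearly total = $7,869.96 + $1,947.24 + $2,709.84 = $12,527.04
Monthly = $12,527.04 / 12 = $1,043.92
Shortage spread = $357.84 / 12 = $29.82/mo
Adjusted monthly = $1,043.92 + $29.82 = $1,073.74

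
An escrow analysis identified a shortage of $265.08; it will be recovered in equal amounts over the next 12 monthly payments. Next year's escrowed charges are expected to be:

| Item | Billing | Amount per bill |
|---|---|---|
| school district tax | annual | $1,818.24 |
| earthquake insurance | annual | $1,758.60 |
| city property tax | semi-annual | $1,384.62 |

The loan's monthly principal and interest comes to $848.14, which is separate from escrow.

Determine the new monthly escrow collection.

School district tax: $1,818.24 per year
Earthquake insurance: $1,758.60 per year
City property tax: $1,384.62 × 2 = $2,769.24 per year
Combined annual = $6,346.08
Per month = $6,346.08 ÷ 12 = $528.84
Monthly shortage recovery: $265.08 ÷ 12 = $22.09
New monthly escrow = $528.84 + $22.09 = $550.93

$550.93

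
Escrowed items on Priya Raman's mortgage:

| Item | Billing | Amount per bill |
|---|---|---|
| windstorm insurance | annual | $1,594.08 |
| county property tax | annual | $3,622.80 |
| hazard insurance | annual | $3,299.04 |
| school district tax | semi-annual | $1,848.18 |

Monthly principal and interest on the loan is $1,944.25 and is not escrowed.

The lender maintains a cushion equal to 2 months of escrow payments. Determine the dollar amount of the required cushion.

$2,035.38

Windstorm insurance = $1,594.08
County property tax = $3,622.80
Hazard insurance = $3,299.04
School district tax = $1,848.18 × 2 = $3,696.36
Yearly total = $1,594.08 + $3,622.80 + $3,299.04 + $3,696.36 = $12,212.28
Monthly = $12,212.28 / 12 = $1,017.69
Cushion = 2 × $1,017.69 = $2,035.38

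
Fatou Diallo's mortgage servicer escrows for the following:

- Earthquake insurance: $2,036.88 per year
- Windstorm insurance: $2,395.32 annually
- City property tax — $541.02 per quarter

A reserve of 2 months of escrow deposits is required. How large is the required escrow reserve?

$1,099.38

Earthquake insurance: $2,036.88/yr
Windstorm insurance: $2,395.32/yr
City property tax: $541.02 × 4 = $2,164.08/yr
Yearly total = $2,036.88 + $2,395.32 + $2,164.08 = $6,596.28
Per month = $6,596.28 ÷ 12 = $549.69
Cushion = 2 × $549.69 = $1,099.38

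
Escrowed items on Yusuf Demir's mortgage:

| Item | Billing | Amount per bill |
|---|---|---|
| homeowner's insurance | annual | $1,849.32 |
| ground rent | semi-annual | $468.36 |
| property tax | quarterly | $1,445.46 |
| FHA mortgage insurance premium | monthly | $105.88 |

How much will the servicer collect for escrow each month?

Homeowner's insurance — $1,849.32
Ground rent — $468.36 × 2 = $936.72
Property tax — $1,445.46 × 4 = $5,781.84
FHA mortgage insurance premium — $105.88 × 12 = $1,270.56
Total per year = $1,849.32 + $936.72 + $5,781.84 + $1,270.56 = $9,838.44
Monthly escrow = $9,838.44 / 12 = $819.87

$819.87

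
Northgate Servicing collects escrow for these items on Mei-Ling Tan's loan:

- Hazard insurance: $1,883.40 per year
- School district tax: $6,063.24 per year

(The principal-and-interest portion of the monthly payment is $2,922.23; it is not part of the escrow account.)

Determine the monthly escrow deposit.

Hazard insurance = $1,883.40/yr
School district tax = $6,063.24/yr
Annual escrow total = $1,883.40 + $6,063.24 = $7,946.64
Per month = $7,946.64 / 12 = $662.22

$662.22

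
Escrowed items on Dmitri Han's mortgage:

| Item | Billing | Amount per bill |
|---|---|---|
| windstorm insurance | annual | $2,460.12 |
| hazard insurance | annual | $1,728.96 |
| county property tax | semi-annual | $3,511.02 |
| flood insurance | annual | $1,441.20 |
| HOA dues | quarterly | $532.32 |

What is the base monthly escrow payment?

Windstorm insurance — $2,460.12
Hazard insurance — $1,728.96
County property tax — $3,511.02 × 2 = $7,022.04
Flood insurance — $1,441.20
HOA dues — $532.32 × 4 = $2,129.28
Total annual escrow = $2,460.12 + $1,728.96 + $7,022.04 + $1,441.20 + $2,129.28 = $14,781.60
Base monthly escrow = $14,781.60 / 12 = $1,231.80

$1,231.80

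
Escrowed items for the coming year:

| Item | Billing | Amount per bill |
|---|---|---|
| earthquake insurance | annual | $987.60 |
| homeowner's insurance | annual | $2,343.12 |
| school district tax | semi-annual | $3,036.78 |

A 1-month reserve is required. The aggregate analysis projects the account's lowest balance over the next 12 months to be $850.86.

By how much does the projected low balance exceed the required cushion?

Earthquake insurance = $987.60 annually
Homeowner's insurance = $2,343.12 annually
School district tax = $3,036.78 × 2 = $6,073.56 annually
Combined annual = $987.60 + $2,343.12 + $6,073.56 = $9,404.28
Per month = $9,404.28 / 12 = $783.69
Required cushion = 1 × $783.69 = $783.69
Excess over cushion: $850.86 − $783.69 = $67.17

$67.17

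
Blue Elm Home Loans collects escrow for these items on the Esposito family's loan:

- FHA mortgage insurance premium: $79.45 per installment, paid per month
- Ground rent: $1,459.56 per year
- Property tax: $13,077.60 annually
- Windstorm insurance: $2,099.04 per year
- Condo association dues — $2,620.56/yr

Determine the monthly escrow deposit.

FHA mortgage insurance premium = $79.45 × 12 = $953.40 per year
Ground rent = $1,459.56 per year
Property tax = $13,077.60 per year
Windstorm insurance = $2,099.04 per year
Condo association dues = $2,620.56 per year
Annual escrow total = $953.40 + $1,459.56 + $13,077.60 + $2,099.04 + $2,620.56 = $20,210.16
Monthly escrow = $20,210.16 / 12 = $1,684.18

$1,684.18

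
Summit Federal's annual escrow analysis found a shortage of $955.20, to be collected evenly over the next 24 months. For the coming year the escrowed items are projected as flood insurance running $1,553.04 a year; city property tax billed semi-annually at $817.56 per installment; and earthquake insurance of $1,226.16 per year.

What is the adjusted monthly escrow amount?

$407.66

Flood insurance: $1,553.04 annually
City property tax: $817.56 × 2 = $1,635.12 annually
Earthquake insurance: $1,226.16 annually
Total per year = $1,553.04 + $1,635.12 + $1,226.16 = $4,414.32
Monthly escrow = $4,414.32 ÷ 12 = $367.86
Monthly shortage recovery: $955.20 ÷ 24 = $39.80
Adjusted monthly = $367.86 + $39.80 = $407.66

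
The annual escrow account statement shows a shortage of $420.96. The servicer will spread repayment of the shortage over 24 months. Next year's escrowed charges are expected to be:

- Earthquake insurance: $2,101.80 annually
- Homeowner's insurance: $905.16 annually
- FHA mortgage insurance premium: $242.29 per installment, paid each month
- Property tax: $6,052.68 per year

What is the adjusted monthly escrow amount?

Earthquake insurance: $2,101.80 per year
Homeowner's insurance: $905.16 per year
FHA mortgage insurance premium: $242.29 × 12 = $2,907.48 per year
Property tax: $6,052.68 per year
Annual escrow total = $2,101.80 + $905.16 + $2,907.48 + $6,052.68 = $11,967.12
Base monthly escrow = $11,967.12 ÷ 12 = $997.26
Shortage spread = $420.96 / 24 = $17.54/mo
Adjusted monthly = $997.26 + $17.54 = $1,014.80

$1,014.80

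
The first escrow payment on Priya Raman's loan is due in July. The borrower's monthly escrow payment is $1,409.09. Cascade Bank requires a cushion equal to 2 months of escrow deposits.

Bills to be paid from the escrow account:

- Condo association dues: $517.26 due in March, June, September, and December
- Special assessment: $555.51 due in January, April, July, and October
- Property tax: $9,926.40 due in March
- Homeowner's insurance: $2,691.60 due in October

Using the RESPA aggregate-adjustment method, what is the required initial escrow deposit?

$5,972.68

Cushion = 2 × $1,409.09 = $2,818.18
Trial balance (start $0, +$1,409.09 each month, − disbursements):
  Jul: +$1,409.09 − $555.51 → $853.58
  Aug: +$1,409.09 → $2,262.67
  Sep: +$1,409.09 − $517.26 → $3,154.50
  Oct: +$1,409.09 − $3,247.11 → $1,316.48
  Nov: +$1,409.09 → $2,725.57
  Dec: +$1,409.09 − $517.26 → $3,617.40
  Jan: +$1,409.09 − $555.51 → $4,470.98
  Feb: +$1,409.09 → $5,880.07
  Mar: +$1,409.09 − $10,443.66 → -$3,154.50
  Apr: +$1,409.09 − $555.51 → -$2,300.92
  May: +$1,409.09 → -$891.83
  Jun: +$1,409.09 − $517.26 → $0.00
Lowest trial balance = -$3,154.50 (Mar)
Initial deposit = cushion − low point = $2,818.18 − (-$3,154.50) = $5,972.68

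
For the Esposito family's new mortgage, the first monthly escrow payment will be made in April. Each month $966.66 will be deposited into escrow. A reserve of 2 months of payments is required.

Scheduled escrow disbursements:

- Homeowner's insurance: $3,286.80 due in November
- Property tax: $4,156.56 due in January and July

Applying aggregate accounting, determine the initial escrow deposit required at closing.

Cushion = 2 × $966.66 = $1,933.32
Trial balance (start $0, +$966.66 each month, − disbursements):
  Apr: +$966.66 → $966.66
  May: +$966.66 → $1,933.32
  Jun: +$966.66 → $2,899.98
  Jul: +$966.66 − $4,156.56 → -$289.92
  Aug: +$966.66 → $676.74
  Sep: +$966.66 → $1,643.40
  Oct: +$966.66 → $2,610.06
  Nov: +$966.66 − $3,286.80 → $289.92
  Dec: +$966.66 → $1,256.58
  Jan: +$966.66 − $4,156.56 → -$1,933.32
  Feb: +$966.66 → -$966.66
  Mar: +$966.66 → $0.00
Lowest trial balance = -$1,933.32 (Jan)
Initial deposit = cushion − low point = $1,933.32 − (-$1,933.32) = $3,866.64

$3,866.64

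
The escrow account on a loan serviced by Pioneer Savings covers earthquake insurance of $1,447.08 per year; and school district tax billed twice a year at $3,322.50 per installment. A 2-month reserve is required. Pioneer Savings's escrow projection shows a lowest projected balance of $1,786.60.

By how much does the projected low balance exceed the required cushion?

Earthquake insurance — $1,447.08
School district tax — $3,322.50 × 2 = $6,645.00
Total per year = $8,092.08
Base monthly escrow = $8,092.08 ÷ 12 = $674.34
Required cushion = 2 × $674.34 = $1,348.68
Excess over cushion: $1,786.60 − $1,348.68 = $437.92

$437.92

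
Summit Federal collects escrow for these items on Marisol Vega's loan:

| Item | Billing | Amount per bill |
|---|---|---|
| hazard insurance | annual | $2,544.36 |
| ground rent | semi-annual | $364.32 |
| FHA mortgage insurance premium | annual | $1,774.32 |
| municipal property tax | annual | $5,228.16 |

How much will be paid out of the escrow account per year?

Hazard insurance: $2,544.36
Ground rent: $364.32 × 2 = $728.64
FHA mortgage insurance premium: $1,774.32
Municipal property tax: $5,228.16
Total annual escrow = $2,544.36 + $728.64 + $1,774.32 + $5,228.16 = $10,275.48

$10,275.48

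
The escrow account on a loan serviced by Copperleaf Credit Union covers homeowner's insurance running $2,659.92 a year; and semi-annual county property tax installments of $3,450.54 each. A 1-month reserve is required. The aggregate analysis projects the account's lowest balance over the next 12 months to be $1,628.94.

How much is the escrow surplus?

$832.19

Homeowner's insurance: $2,659.92/yr
County property tax: $3,450.54 × 2 = $6,901.08/yr
Annual escrow total = $2,659.92 + $6,901.08 = $9,561.00
Monthly escrow = $9,561.00 ÷ 12 = $796.75
Cushion = 1 × $796.75 = $796.75
Excess over cushion: $1,628.94 − $796.75 = $832.19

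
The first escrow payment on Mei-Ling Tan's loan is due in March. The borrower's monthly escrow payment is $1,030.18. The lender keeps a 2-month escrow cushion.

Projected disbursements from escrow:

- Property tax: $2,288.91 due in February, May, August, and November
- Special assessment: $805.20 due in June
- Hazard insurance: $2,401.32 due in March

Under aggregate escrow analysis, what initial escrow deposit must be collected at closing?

$3,663.62

Cushion = 2 × $1,030.18 = $2,060.36
Trial balance (start $0, +$1,030.18 each month, − disbursements):
  Mar: +$1,030.18 − $2,401.32 → -$1,371.14
  Apr: +$1,030.18 → -$340.96
  May: +$1,030.18 − $2,288.91 → -$1,599.69
  Jun: +$1,030.18 − $805.20 → -$1,374.71
  Jul: +$1,030.18 → -$344.53
  Aug: +$1,030.18 − $2,288.91 → -$1,603.26
  Sep: +$1,030.18 → -$573.08
  Oct: +$1,030.18 → $457.10
  Nov: +$1,030.18 − $2,288.91 → -$801.63
  Dec: +$1,030.18 → $228.55
  Jan: +$1,030.18 → $1,258.73
  Feb: +$1,030.18 − $2,288.91 → $0.00
Lowest trial balance = -$1,603.26 (Aug)
Initial deposit = cushion − low point = $2,060.36 − (-$1,603.26) = $3,663.62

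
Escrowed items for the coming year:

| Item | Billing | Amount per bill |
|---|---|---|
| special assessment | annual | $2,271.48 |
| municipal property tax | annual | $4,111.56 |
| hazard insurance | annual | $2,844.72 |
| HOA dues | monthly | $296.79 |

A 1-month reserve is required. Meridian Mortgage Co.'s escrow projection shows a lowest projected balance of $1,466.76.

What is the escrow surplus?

Special assessment = $2,271.48/yr
Municipal property tax = $4,111.56/yr
Hazard insurance = $2,844.72/yr
HOA dues = $296.79 × 12 = $3,561.48/yr
Total per year = $12,789.24
Per month = $12,789.24 ÷ 12 = $1,065.77
Cushion = 1 × $1,065.77 = $1,065.77
Surplus = $1,466.76 − $1,065.77 = $400.99

$400.99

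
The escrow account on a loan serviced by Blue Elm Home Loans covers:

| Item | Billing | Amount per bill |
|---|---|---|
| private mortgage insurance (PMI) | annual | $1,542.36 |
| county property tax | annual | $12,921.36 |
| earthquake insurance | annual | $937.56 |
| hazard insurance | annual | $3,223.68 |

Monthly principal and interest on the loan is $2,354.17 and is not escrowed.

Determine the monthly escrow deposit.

Private mortgage insurance (PMI): $1,542.36/yr
County property tax: $12,921.36/yr
Earthquake insurance: $937.56/yr
Hazard insurance: $3,223.68/yr
Total annual escrow = $1,542.36 + $12,921.36 + $937.56 + $3,223.68 = $18,624.96
Monthly escrow = $18,624.96 ÷ 12 = $1,552.08

$1,552.08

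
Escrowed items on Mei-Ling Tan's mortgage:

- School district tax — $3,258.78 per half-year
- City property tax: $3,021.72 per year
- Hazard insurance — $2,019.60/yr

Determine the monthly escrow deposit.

School district tax = $3,258.78 × 2 = $6,517.56 annually
City property tax = $3,021.72 annually
Hazard insurance = $2,019.60 annually
Total per year = $6,517.56 + $3,021.72 + $2,019.60 = $11,558.88
Per month = $11,558.88 ÷ 12 = $963.24

$963.24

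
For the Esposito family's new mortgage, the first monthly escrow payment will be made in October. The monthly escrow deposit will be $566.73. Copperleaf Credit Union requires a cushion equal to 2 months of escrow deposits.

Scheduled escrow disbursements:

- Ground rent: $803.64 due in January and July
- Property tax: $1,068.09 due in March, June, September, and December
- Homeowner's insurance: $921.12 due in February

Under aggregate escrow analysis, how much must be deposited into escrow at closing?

$1,594.02

Cushion = 2 × $566.73 = $1,133.46
Trial balance (start $0, +$566.73 each month, − disbursements):
  Oct: +$566.73 → $566.73
  Nov: +$566.73 → $1,133.46
  Dec: +$566.73 − $1,068.09 → $632.10
  Jan: +$566.73 − $803.64 → $395.19
  Feb: +$566.73 − $921.12 → $40.80
  Mar: +$566.73 − $1,068.09 → -$460.56
  Apr: +$566.73 → $106.17
  May: +$566.73 → $672.90
  Jun: +$566.73 − $1,068.09 → $171.54
  Jul: +$566.73 − $803.64 → -$65.37
  Aug: +$566.73 → $501.36
  Sep: +$566.73 − $1,068.09 → $0.00
Lowest trial balance = -$460.56 (Mar)
Initial deposit = cushion − low point = $1,133.46 − (-$460.56) = $1,594.02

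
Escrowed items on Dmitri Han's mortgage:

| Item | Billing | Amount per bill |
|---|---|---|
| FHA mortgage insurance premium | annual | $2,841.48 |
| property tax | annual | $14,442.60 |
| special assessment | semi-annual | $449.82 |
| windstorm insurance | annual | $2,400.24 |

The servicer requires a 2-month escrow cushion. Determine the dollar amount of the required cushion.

FHA mortgage insurance premium — $2,841.48 annually
Property tax — $14,442.60 annually
Special assessment — $449.82 × 2 = $899.64 annually
Windstorm insurance — $2,400.24 annually
Total per year = $2,841.48 + $14,442.60 + $899.64 + $2,400.24 = $20,583.96
Per month = $20,583.96 ÷ 12 = $1,715.33
Reserve = 2 × $1,715.33 = $3,430.66

$3,430.66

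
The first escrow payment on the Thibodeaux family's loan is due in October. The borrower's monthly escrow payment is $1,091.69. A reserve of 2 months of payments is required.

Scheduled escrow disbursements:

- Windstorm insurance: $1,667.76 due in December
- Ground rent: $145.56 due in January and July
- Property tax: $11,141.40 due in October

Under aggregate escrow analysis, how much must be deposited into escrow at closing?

$12,233.09

Cushion = 2 × $1,091.69 = $2,183.38
Trial balance (start $0, +$1,091.69 each month, − disbursements):
  Oct: +$1,091.69 − $11,141.40 → -$10,049.71
  Nov: +$1,091.69 → -$8,958.02
  Dec: +$1,091.69 − $1,667.76 → -$9,534.09
  Jan: +$1,091.69 − $145.56 → -$8,587.96
  Feb: +$1,091.69 → -$7,496.27
  Mar: +$1,091.69 → -$6,404.58
  Apr: +$1,091.69 → -$5,312.89
  May: +$1,091.69 → -$4,221.20
  Jun: +$1,091.69 → -$3,129.51
  Jul: +$1,091.69 − $145.56 → -$2,183.38
  Aug: +$1,091.69 → -$1,091.69
  Sep: +$1,091.69 → $0.00
Lowest trial balance = -$10,049.71 (Oct)
Initial deposit = cushion − low point = $2,183.38 − (-$10,049.71) = $12,233.09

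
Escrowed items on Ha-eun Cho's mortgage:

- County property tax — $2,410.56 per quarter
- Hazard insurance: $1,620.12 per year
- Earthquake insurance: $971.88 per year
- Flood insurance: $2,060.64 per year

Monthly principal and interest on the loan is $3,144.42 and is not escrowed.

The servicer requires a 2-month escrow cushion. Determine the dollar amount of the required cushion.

County property tax = $2,410.56 × 4 = $9,642.24 annually
Hazard insurance = $1,620.12 annually
Earthquake insurance = $971.88 annually
Flood insurance = $2,060.64 annually
Combined annual = $9,642.24 + $1,620.12 + $971.88 + $2,060.64 = $14,294.88
Monthly = $14,294.88 / 12 = $1,191.24
Cushion = 2 × $1,191.24 = $2,382.48

$2,382.48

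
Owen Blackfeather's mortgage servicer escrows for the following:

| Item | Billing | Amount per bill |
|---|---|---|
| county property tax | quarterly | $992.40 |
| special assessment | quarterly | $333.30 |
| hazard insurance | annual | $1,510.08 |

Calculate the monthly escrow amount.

County property tax — $992.40 × 4 = $3,969.60 per year
Special assessment — $333.30 × 4 = $1,333.20 per year
Hazard insurance — $1,510.08 per year
Combined annual = $3,969.60 + $1,333.20 + $1,510.08 = $6,812.88
Per month = $6,812.88 ÷ 12 = $567.74

$567.74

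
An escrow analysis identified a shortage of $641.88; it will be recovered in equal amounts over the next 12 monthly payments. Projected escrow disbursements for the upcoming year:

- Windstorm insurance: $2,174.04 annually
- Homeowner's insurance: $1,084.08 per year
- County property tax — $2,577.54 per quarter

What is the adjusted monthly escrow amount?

Windstorm insurance — $2,174.04 per year
Homeowner's insurance — $1,084.08 per year
County property tax — $2,577.54 × 4 = $10,310.16 per year
Annual escrow total = $2,174.04 + $1,084.08 + $10,310.16 = $13,568.28
Monthly escrow = $13,568.28 / 12 = $1,130.69
Monthly shortage recovery: $641.88 / 12 = $53.49
Adjusted monthly = $1,130.69 + $53.49 = $1,184.18

$1,184.18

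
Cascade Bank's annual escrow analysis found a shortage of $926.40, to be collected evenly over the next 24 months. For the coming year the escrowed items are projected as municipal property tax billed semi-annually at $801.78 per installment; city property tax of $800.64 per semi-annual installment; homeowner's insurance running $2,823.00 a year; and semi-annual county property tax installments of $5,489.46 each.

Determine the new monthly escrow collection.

Municipal property tax = $801.78 × 2 = $1,603.56 per year
City property tax = $800.64 × 2 = $1,601.28 per year
Homeowner's insurance = $2,823.00 per year
County property tax = $5,489.46 × 2 = $10,978.92 per year
Annual escrow total = $1,603.56 + $1,601.28 + $2,823.00 + $10,978.92 = $17,006.76
Monthly escrow = $17,006.76 ÷ 12 = $1,417.23
Monthly shortage recovery: $926.40 ÷ 24 = $38.60
Adjusted monthly = $1,417.23 + $38.60 = $1,455.83

$1,455.83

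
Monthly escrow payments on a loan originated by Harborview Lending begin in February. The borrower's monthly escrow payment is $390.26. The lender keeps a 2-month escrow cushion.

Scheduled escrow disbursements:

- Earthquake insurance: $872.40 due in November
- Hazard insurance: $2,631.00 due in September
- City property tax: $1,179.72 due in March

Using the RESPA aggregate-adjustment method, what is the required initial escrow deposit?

$1,561.04

Cushion = 2 × $390.26 = $780.52
Trial balance (start $0, +$390.26 each month, − disbursements):
  Feb: +$390.26 → $390.26
  Mar: +$390.26 − $1,179.72 → -$399.20
  Apr: +$390.26 → -$8.94
  May: +$390.26 → $381.32
  Jun: +$390.26 → $771.58
  Jul: +$390.26 → $1,161.84
  Aug: +$390.26 → $1,552.10
  Sep: +$390.26 − $2,631.00 → -$688.64
  Oct: +$390.26 → -$298.38
  Nov: +$390.26 − $872.40 → -$780.52
  Dec: +$390.26 → -$390.26
  Jan: +$390.26 → $0.00
Lowest trial balance = -$780.52 (Nov)
Initial deposit = cushion − low point = $780.52 − (-$780.52) = $1,561.04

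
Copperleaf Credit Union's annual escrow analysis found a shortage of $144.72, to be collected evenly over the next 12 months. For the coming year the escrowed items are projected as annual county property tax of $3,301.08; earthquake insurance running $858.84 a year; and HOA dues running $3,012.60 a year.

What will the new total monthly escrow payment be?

$609.77

County property tax: $3,301.08
Earthquake insurance: $858.84
HOA dues: $3,012.60
Annual escrow total = $3,301.08 + $858.84 + $3,012.60 = $7,172.52
Base monthly escrow = $7,172.52 / 12 = $597.71
Shortage per month = $144.72 / 12 = $12.06
New monthly escrow = $597.71 + $12.06 = $609.77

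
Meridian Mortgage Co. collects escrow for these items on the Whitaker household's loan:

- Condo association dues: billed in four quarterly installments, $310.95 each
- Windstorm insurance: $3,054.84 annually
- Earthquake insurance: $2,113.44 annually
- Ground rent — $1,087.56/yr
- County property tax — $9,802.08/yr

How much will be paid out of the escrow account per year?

$17,301.72

Condo association dues = $310.95 × 4 = $1,243.80
Windstorm insurance = $3,054.84
Earthquake insurance = $2,113.44
Ground rent = $1,087.56
County property tax = $9,802.08
Total per year = $1,243.80 + $3,054.84 + $2,113.44 + $1,087.56 + $9,802.08 = $17,301.72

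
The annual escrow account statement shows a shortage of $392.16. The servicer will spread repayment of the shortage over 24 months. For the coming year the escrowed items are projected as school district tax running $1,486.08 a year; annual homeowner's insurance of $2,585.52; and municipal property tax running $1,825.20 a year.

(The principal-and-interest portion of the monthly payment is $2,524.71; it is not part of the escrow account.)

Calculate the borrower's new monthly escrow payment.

$507.74

School district tax — $1,486.08/yr
Homeowner's insurance — $2,585.52/yr
Municipal property tax — $1,825.20/yr
Total annual escrow = $1,486.08 + $2,585.52 + $1,825.20 = $5,896.80
Monthly = $5,896.80 ÷ 12 = $491.40
Shortage per month = $392.16 / 24 = $16.34
New monthly escrow = $491.40 + $16.34 = $507.74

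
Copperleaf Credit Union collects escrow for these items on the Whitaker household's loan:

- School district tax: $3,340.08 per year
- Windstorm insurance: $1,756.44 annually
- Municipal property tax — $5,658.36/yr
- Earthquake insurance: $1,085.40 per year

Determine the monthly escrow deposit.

School district tax: $3,340.08 annually
Windstorm insurance: $1,756.44 annually
Municipal property tax: $5,658.36 annually
Earthquake insurance: $1,085.40 annually
Combined annual = $3,340.08 + $1,756.44 + $5,658.36 + $1,085.40 = $11,840.28
Monthly escrow = $11,840.28 ÷ 12 = $986.69

$986.69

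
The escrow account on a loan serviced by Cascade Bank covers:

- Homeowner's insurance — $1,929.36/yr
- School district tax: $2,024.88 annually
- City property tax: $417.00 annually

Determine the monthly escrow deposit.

$364.27

Homeowner's insurance: $1,929.36/yr
School district tax: $2,024.88/yr
City property tax: $417.00/yr
Yearly total = $1,929.36 + $2,024.88 + $417.00 = $4,371.24
Monthly escrow = $4,371.24 / 12 = $364.27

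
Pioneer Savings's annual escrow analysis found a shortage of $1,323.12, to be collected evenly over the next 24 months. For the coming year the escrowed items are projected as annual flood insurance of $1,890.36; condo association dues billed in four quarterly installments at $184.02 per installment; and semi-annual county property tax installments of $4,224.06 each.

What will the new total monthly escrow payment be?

Flood insurance = $1,890.36 per year
Condo association dues = $184.02 × 4 = $736.08 per year
County property tax = $4,224.06 × 2 = $8,448.12 per year
Yearly total = $11,074.56
Monthly escrow = $11,074.56 / 12 = $922.88
Shortage spread = $1,323.12 / 24 = $55.13/mo
Adjusted monthly = $922.88 + $55.13 = $978.01

$978.01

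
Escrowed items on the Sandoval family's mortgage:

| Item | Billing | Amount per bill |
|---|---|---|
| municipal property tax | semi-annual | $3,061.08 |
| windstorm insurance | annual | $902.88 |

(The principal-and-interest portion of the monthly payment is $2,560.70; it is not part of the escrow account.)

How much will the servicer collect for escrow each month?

Municipal property tax = $3,061.08 × 2 = $6,122.16 per year
Windstorm insurance = $902.88 per year
Yearly total = $7,025.04
Base monthly escrow = $7,025.04 ÷ 12 = $585.42

$585.42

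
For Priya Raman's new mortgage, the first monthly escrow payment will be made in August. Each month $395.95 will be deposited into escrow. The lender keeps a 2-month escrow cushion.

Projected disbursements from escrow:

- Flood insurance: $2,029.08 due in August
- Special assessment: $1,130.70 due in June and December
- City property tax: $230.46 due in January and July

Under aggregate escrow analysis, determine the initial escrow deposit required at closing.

Cushion = 2 × $395.95 = $791.90
Trial balance (start $0, +$395.95 each month, − disbursements):
  Aug: +$395.95 − $2,029.08 → -$1,633.13
  Sep: +$395.95 → -$1,237.18
  Oct: +$395.95 → -$841.23
  Nov: +$395.95 → -$445.28
  Dec: +$395.95 − $1,130.70 → -$1,180.03
  Jan: +$395.95 − $230.46 → -$1,014.54
  Feb: +$395.95 → -$618.59
  Mar: +$395.95 → -$222.64
  Apr: +$395.95 → $173.31
  May: +$395.95 → $569.26
  Jun: +$395.95 − $1,130.70 → -$165.49
  Jul: +$395.95 − $230.46 → $0.00
Lowest trial balance = -$1,633.13 (Aug)
Initial deposit = cushion − low point = $791.90 − (-$1,633.13) = $2,425.03

$2,425.03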